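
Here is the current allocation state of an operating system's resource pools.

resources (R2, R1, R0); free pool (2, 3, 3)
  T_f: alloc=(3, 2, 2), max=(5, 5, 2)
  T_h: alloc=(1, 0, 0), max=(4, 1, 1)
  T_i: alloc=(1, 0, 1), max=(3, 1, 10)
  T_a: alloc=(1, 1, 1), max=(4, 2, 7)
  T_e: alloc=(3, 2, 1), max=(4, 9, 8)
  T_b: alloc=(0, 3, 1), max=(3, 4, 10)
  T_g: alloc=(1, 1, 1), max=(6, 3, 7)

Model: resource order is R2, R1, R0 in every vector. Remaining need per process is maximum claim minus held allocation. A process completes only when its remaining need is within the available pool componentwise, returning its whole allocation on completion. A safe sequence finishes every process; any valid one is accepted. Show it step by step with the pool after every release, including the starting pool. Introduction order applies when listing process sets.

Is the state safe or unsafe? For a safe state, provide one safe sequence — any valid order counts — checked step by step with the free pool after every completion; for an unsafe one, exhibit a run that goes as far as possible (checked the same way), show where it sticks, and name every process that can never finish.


UNSAFE — no complete ordering exists.
Key observation: no order helps: past T_f, T_h, the free pool tops out at (6, 5, 5), below what each blocked process needs in R0.
A maximal execution: T_f, T_h — then nothing else fits. Verifying each step:
  pool = (2, 3, 3)
  T_f: need (2, 3, 0) fits (2, 3, 3); releases (3, 2, 2), pool now (5, 5, 5)
  T_h: need (3, 1, 1) fits (5, 5, 5); releases (1, 0, 0), pool now (6, 5, 5)
  T_i cannot run: need (2, 1, 9) vs free (6, 5, 5) (insufficient R0)
  T_a cannot run: need (3, 1, 6) vs free (6, 5, 5) (insufficient R0)
  T_e cannot run: need (1, 7, 7) vs free (6, 5, 5) (insufficient R1 and R0)
  T_b cannot run: need (3, 1, 9) vs free (6, 5, 5) (insufficient R0)
  T_g cannot run: need (5, 2, 6) vs free (6, 5, 5) (insufficient R0)
Never able to finish: T_i, T_a, T_e, T_b and T_g.


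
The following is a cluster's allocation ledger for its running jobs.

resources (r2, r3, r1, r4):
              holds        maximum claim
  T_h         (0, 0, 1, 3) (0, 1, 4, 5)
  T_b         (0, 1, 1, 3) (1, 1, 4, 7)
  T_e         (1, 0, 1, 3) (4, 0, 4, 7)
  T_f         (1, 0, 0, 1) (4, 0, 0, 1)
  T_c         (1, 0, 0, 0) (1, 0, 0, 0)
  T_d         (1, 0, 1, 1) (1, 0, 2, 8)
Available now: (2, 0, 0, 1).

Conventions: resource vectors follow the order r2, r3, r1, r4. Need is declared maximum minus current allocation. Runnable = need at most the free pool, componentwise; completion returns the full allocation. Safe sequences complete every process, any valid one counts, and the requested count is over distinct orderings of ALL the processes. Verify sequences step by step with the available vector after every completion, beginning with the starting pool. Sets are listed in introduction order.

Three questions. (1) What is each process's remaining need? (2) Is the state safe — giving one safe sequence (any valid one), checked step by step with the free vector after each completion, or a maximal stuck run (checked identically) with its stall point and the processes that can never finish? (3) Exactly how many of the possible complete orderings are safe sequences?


(1) Outstanding need per process (order r2, r3, r1, r4):
  T_h: (0, 1, 3, 2)
  T_b: (1, 0, 3, 4)
  T_e: (3, 0, 3, 4)
  T_f: (3, 0, 0, 0)
  T_c: (0, 0, 0, 0)
  T_d: (0, 0, 1, 7)
(2) UNSAFE — no complete ordering exists.
Key observation: even finishing T_c, T_f leaves just (4, 0, 0, 2) free — too little r1 for any of the remaining processes.
A maximal execution: T_c, T_f — then nothing else fits. Verifying each step:
  pool = (2, 0, 0, 1)
  run T_c (needs (0, 0, 0, 0), free (2, 0, 0, 1)); after release of (1, 0, 0, 0) the pool is (3, 0, 0, 1)
  run T_f (needs (3, 0, 0, 0), free (3, 0, 0, 1)); after release of (1, 0, 0, 1) the pool is (4, 0, 0, 2)
  T_h cannot run: need (0, 1, 3, 2) vs free (4, 0, 0, 2) (insufficient r3 and r1)
  T_b cannot run: need (1, 0, 3, 4) vs free (4, 0, 0, 2) (insufficient r1 and r4)
  T_e cannot run: need (3, 0, 3, 4) vs free (4, 0, 0, 2) (insufficient r1 and r4)
  T_d cannot run: need (0, 0, 1, 7) vs free (4, 0, 0, 2) (insufficient r1 and r4)
Processes that can never finish: T_h, T_b, T_e and T_d.
(3) The exact count: 0 of the possible complete orderings are safe sequences.


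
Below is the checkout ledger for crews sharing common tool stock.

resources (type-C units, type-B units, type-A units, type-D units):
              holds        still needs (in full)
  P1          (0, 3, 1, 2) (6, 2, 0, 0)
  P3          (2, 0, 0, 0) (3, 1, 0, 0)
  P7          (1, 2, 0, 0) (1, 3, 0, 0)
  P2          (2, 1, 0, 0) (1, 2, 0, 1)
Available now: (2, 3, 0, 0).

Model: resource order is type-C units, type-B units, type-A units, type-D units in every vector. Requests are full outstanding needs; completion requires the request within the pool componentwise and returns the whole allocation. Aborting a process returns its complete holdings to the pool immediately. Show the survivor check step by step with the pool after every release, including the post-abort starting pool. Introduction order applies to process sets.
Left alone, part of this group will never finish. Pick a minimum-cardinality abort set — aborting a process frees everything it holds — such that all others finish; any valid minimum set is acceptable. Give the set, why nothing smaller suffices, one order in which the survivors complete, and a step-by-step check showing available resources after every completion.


Abort P2.
Key observation: P1 could never have finished before the abort; with (2, 1, 0, 0) returned by P2, it fits at step 3.
Minimality: the empty abort set fails — the state is deadlocked as it stands.
Survivors finish in the order: P3, P7, P1. Walking it through (pool after the aborts first):
  pool = (4, 4, 0, 0)
  P3 needs (3, 1, 0, 0) <= (4, 4, 0, 0) -> finishes; pool += (2, 0, 0, 0) = (6, 4, 0, 0)
  P7 needs (1, 3, 0, 0) <= (6, 4, 0, 0) -> finishes; pool += (1, 2, 0, 0) = (7, 6, 0, 0)
  P1 needs (6, 2, 0, 0) <= (7, 6, 0, 0) -> finishes; pool += (0, 3, 1, 2) = (7, 9, 1, 2)


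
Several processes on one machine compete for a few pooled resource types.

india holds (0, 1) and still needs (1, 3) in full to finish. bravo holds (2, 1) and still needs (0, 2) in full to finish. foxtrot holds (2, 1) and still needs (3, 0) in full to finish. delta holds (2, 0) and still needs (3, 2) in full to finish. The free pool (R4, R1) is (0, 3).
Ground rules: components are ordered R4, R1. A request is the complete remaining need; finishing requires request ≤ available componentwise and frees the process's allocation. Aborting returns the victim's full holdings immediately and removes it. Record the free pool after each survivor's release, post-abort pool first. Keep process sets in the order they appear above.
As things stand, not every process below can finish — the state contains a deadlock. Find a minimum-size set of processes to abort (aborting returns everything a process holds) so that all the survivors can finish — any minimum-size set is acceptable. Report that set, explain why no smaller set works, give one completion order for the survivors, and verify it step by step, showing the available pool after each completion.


The answer: abort foxtrot.
Key observation: aborting foxtrot returns (2, 1), and delta — hopeless before — runs at step 2 with the returned capacity in the pool.
No smaller set exists: with zero aborts the deadlock remains.
The survivors complete as bravo, delta, india. Walking it through (starting from the post-abort pool):
  pool = (2, 4)
  bravo: need (0, 2) fits (2, 4); releases (2, 1), pool now (4, 5)
  delta: need (3, 2) fits (4, 5); releases (2, 0), pool now (6, 5)
  india: need (1, 3) fits (6, 5); releases (0, 1), pool now (6, 6)


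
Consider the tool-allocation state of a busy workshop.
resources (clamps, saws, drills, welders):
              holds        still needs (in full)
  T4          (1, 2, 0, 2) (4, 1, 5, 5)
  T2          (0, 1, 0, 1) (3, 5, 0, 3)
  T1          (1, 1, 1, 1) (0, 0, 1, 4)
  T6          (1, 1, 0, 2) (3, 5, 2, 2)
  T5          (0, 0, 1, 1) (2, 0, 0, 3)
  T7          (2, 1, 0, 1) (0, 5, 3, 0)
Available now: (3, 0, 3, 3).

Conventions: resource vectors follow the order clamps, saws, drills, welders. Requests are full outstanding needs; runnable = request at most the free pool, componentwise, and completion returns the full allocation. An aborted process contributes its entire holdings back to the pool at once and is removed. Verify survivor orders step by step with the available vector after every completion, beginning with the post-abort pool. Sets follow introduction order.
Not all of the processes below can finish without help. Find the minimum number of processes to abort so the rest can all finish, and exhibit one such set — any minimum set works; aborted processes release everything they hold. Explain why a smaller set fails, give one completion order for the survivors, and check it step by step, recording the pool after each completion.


The answer: abort T2 and T7.
Key observation: the returned (2, 2, 0, 2) from T2 and T7 is what brings T6 — unrunnable before, under any order — into play at step 4.
Minimality, checking each single-abort alternative: T4 alone leaves T2 blocked (short on saws); T2 alone leaves T6 blocked (short on saws); T1 alone leaves T2 blocked (short on saws); T6 alone leaves T2 blocked (short on saws); T5 alone leaves T2 blocked (short on saws); T7 alone leaves T2 blocked (short on saws).
Survivors finish in the order: T1, T5, T4, T6. Check, step by step (pool after the aborts first):
  pool = (5, 2, 3, 5)
  run T1 (needs (0, 0, 1, 4), free (5, 2, 3, 5)); after release of (1, 1, 1, 1) the pool is (6, 3, 4, 6)
  run T5 (needs (2, 0, 0, 3), free (6, 3, 4, 6)); after release of (0, 0, 1, 1) the pool is (6, 3, 5, 7)
  run T4 (needs (4, 1, 5, 5), free (6, 3, 5, 7)); after release of (1, 2, 0, 2) the pool is (7, 5, 5, 9)
  run T6 (needs (3, 5, 2, 2), free (7, 5, 5, 9)); after release of (1, 1, 0, 2) the pool is (8, 6, 5, 11)


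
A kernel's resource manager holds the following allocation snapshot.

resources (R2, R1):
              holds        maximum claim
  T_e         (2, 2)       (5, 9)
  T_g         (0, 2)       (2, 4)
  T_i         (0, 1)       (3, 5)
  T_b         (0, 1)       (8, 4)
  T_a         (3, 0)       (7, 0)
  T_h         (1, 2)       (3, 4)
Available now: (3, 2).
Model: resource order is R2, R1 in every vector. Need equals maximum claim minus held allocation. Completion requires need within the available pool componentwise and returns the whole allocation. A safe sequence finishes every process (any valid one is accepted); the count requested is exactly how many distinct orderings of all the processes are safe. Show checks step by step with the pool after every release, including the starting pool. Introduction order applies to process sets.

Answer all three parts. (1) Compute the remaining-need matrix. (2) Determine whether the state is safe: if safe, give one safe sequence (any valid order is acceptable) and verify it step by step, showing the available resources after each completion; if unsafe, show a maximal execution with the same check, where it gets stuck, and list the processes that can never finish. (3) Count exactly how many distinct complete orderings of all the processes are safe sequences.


(1) Outstanding need per process (order R2, R1):
  T_e: (3, 7)
  T_g: (2, 2)
  T_i: (3, 4)
  T_b: (8, 3)
  T_a: (4, 0)
  T_h: (2, 2)
(2) The state is SAFE; one workable sequence: T_g, T_i, T_h, T_a, T_e, T_b.
Key observation: the order's first zero-slack moment is T_g ((2, 2) needed, (3, 2) free — a requested resource with nothing to spare).
Check, step by step:
  pool = (3, 2)
  T_g: need (2, 2) fits (3, 2); releases (0, 2), pool now (3, 4)
  T_i: need (3, 4) fits (3, 4); releases (0, 1), pool now (3, 5)
  T_h: need (2, 2) fits (3, 5); releases (1, 2), pool now (4, 7)
  T_a: need (4, 0) fits (4, 7); releases (3, 0), pool now (7, 7)
  T_e: need (3, 7) fits (7, 7); releases (2, 2), pool now (9, 9)
  T_b: need (8, 3) fits (9, 9); releases (0, 1), pool now (9, 10)
(3) The exact count: 13 of the possible complete orderings are safe sequences.


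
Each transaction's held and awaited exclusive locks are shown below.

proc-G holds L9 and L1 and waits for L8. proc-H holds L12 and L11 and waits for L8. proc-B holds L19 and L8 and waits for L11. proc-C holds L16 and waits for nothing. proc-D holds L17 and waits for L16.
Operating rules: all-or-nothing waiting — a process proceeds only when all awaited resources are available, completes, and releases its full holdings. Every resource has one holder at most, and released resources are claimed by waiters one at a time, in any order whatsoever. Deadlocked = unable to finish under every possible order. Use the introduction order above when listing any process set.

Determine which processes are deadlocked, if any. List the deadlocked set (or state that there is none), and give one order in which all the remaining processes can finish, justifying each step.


Deadlocked: proc-G, proc-H and proc-B.
Key observation: proc-B -> proc-H -> proc-B is a circular wait — nothing in it can go first; proc-G waits into the deadlock from upstream.
One completion order for the rest: proc-C, proc-D.
Walking it through:
  proc-C: no waits; runs immediately, freeing L16
  proc-D: everything it awaited (L16) is free; runs, freeing L17


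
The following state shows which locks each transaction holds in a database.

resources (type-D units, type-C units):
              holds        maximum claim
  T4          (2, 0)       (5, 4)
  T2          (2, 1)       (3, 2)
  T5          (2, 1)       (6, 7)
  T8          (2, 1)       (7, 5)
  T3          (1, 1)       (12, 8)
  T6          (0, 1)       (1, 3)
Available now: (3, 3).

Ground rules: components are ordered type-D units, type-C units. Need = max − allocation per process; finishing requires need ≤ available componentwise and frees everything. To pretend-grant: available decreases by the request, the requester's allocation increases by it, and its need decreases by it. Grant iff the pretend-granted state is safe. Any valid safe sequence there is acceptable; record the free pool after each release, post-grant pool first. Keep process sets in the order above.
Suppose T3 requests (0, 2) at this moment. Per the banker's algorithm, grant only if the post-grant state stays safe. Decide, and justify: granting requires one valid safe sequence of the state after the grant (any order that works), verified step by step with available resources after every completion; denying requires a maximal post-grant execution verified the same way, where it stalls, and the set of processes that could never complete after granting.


DENY — the pretend-granted state is unsafe.
Key observation: once T2, T6 finish, the pool peaks at (5, 3) — and every remaining process still needs more type-C units than that.
After a pretend grant, a maximal execution: T2, T6 — then nothing else fits. Verifying each step:
  pool = (3, 1)
  T2: need (1, 1) fits (3, 1); releases (2, 1), pool now (5, 2)
  T6: need (1, 2) fits (5, 2); releases (0, 1), pool now (5, 3)
  T4 cannot run: need (3, 4) vs free (5, 3) (insufficient type-C units)
  T5 cannot run: need (4, 6) vs free (5, 3) (insufficient type-C units)
  T8 cannot run: need (5, 4) vs free (5, 3) (insufficient type-C units)
  T3 cannot run: need (11, 5) vs free (5, 3) (insufficient type-D units and type-C units)
Processes that could never finish after the grant: T4, T5, T8 and T3.


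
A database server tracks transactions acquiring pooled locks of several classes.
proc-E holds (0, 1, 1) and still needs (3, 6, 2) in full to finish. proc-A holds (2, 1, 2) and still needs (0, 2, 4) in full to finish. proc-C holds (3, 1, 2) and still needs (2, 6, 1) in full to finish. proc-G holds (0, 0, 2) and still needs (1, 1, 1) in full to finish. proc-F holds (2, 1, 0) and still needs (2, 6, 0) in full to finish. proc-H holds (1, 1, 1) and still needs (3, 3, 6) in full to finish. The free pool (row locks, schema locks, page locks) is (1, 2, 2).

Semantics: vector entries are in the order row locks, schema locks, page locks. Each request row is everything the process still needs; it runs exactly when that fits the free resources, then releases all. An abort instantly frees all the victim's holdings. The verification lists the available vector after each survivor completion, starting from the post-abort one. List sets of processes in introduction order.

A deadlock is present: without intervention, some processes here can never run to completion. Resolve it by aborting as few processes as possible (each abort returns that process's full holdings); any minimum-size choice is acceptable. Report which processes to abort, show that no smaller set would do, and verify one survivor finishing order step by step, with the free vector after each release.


The answer: abort proc-E and proc-F.
Key observation: proc-C had no path to completion before; after the abort of proc-E and proc-F ((2, 2, 1) returned), step 4 is where it fits.
Why nothing smaller works — every single abort fails: proc-E alone leaves proc-C blocked (short on schema locks); proc-A alone leaves proc-E blocked (short on schema locks); proc-C alone leaves proc-E blocked (short on schema locks); proc-G alone leaves proc-E blocked (short on schema locks); proc-F alone leaves proc-E blocked (short on schema locks); proc-H alone leaves proc-E blocked (short on schema locks).
The survivors complete as proc-G, proc-A, proc-H, proc-C. Step-by-step check (starting from the post-abort pool):
  pool = (3, 4, 3)
  proc-G needs (1, 1, 1) <= (3, 4, 3) -> finishes; pool += (0, 0, 2) = (3, 4, 5)
  proc-A needs (0, 2, 4) <= (3, 4, 5) -> finishes; pool += (2, 1, 2) = (5, 5, 7)
  proc-H needs (3, 3, 6) <= (5, 5, 7) -> finishes; pool += (1, 1, 1) = (6, 6, 8)
  proc-C needs (2, 6, 1) <= (6, 6, 8) -> finishes; pool += (3, 1, 2) = (9, 7, 10)


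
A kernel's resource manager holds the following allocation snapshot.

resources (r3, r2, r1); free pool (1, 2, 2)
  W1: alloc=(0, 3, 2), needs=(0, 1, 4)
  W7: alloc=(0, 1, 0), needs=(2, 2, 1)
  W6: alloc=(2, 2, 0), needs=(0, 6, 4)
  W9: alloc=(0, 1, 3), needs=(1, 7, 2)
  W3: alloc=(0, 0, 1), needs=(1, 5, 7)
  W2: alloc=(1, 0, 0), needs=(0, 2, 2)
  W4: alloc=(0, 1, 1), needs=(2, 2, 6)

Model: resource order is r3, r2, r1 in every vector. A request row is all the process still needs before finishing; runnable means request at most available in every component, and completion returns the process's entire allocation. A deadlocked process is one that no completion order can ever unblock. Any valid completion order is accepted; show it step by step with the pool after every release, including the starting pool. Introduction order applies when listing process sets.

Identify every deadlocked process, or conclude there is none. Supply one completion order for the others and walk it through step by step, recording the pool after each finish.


Deadlocked: W1, W6, W9, W3 and W4.
Key observation: after W2, W7 the pool peaks at (2, 3, 2), and each blocked process is short somewhere: W1 on r1; W6 on r2, r1; W9 on r2; W3 on r2, r1; W4 on r1.
The rest can finish in the order W2, W7. Step-by-step check:
  pool = (1, 2, 2)
  W2 needs (0, 2, 2) <= (1, 2, 2) -> finishes; pool += (1, 0, 0) = (2, 2, 2)
  W7 needs (2, 2, 1) <= (2, 2, 2) -> finishes; pool += (0, 1, 0) = (2, 3, 2)
None of the blocked processes ever fits:
  W1 cannot run: need (0, 1, 4) vs free (2, 3, 2) (insufficient r1)
  W6 cannot run: need (0, 6, 4) vs free (2, 3, 2) (insufficient r2 and r1)
  W9 cannot run: need (1, 7, 2) vs free (2, 3, 2) (insufficient r2)
  W3 cannot run: need (1, 5, 7) vs free (2, 3, 2) (insufficient r2 and r1)
  W4 cannot run: need (2, 2, 6) vs free (2, 3, 2) (insufficient r1)


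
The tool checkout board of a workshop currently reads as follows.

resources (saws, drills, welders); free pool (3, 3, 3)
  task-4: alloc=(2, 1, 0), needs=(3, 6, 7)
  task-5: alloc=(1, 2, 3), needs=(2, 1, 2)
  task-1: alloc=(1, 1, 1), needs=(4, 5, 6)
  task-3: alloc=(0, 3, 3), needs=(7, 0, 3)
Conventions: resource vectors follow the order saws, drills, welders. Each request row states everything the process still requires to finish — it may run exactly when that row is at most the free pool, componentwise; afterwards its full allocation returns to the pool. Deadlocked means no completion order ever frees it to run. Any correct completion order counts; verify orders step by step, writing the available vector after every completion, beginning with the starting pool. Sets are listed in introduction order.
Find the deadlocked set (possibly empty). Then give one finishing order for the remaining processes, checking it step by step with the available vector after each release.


Nothing here is deadlocked.
Key observation: task-5 can run right away; the returned allocation unlocks the remaining processes in turn.
The rest can finish in the order task-5, task-1, task-4, task-3. Walking it through:
  pool = (3, 3, 3)
  task-5: need (2, 1, 2) fits (3, 3, 3); releases (1, 2, 3), pool now (4, 5, 6)
  task-1: need (4, 5, 6) fits (4, 5, 6); releases (1, 1, 1), pool now (5, 6, 7)
  task-4: need (3, 6, 7) fits (5, 6, 7); releases (2, 1, 0), pool now (7, 7, 7)
  task-3: need (7, 0, 3) fits (7, 7, 7); releases (0, 3, 3), pool now (7, 10, 10)


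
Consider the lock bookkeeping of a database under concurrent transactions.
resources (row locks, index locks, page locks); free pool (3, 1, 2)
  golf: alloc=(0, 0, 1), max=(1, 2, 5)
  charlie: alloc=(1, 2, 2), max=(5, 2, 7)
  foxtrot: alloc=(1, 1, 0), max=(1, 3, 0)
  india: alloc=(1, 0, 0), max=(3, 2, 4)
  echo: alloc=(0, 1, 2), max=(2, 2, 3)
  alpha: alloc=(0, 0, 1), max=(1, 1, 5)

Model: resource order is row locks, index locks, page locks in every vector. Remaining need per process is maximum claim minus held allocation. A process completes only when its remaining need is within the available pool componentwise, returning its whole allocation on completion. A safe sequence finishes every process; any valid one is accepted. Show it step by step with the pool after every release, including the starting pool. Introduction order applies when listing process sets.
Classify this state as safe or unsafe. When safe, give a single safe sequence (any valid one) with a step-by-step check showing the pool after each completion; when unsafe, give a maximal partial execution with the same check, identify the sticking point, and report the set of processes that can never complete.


The state is SAFE; one workable sequence: echo, golf, alpha, foxtrot, charlie, india.
Key observation: at echo the run first touches a limit — (2, 1, 1) against (3, 1, 2), exact on a resource it actually requests.
Step-by-step check:
  pool = (3, 1, 2)
  echo: need (2, 1, 1) fits (3, 1, 2); releases (0, 1, 2), pool now (3, 2, 4)
  golf: need (1, 2, 4) fits (3, 2, 4); releases (0, 0, 1), pool now (3, 2, 5)
  alpha: need (1, 1, 4) fits (3, 2, 5); releases (0, 0, 1), pool now (3, 2, 6)
  foxtrot: need (0, 2, 0) fits (3, 2, 6); releases (1, 1, 0), pool now (4, 3, 6)
  charlie: need (4, 0, 5) fits (4, 3, 6); releases (1, 2, 2), pool now (5, 5, 8)
  india: need (2, 2, 4) fits (5, 5, 8); releases (1, 0, 0), pool now (6, 5, 8)


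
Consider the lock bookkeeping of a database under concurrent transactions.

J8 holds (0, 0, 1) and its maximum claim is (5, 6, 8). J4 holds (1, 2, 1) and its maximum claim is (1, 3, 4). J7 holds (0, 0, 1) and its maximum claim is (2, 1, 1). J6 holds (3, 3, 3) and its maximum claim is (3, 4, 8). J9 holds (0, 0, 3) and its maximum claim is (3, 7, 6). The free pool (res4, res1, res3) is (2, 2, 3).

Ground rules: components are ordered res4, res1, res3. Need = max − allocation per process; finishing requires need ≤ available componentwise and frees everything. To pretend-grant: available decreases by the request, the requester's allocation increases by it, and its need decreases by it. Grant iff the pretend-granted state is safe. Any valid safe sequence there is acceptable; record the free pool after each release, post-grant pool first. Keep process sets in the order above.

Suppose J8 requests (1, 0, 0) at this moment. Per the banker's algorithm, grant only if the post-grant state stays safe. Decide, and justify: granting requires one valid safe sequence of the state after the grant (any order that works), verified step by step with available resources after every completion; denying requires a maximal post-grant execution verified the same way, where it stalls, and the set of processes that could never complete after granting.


GRANT. The post-grant state is safe; one safe sequence: J4, J7, J6, J9, J8.
Key observation: granting shrinks the pool to (1, 2, 3), yet J4 still fits and the chain goes through.
Check on the post-grant state, step by step:
  pool = (1, 2, 3)
  J4: need (0, 1, 3) fits (1, 2, 3); releases (1, 2, 1), pool now (2, 4, 4)
  J7: need (2, 1, 0) fits (2, 4, 4); releases (0, 0, 1), pool now (2, 4, 5)
  J6: need (0, 1, 5) fits (2, 4, 5); releases (3, 3, 3), pool now (5, 7, 8)
  J9: need (3, 7, 3) fits (5, 7, 8); releases (0, 0, 3), pool now (5, 7, 11)
  J8: need (4, 6, 7) fits (5, 7, 11); releases (1, 0, 1), pool now (6, 7, 12)


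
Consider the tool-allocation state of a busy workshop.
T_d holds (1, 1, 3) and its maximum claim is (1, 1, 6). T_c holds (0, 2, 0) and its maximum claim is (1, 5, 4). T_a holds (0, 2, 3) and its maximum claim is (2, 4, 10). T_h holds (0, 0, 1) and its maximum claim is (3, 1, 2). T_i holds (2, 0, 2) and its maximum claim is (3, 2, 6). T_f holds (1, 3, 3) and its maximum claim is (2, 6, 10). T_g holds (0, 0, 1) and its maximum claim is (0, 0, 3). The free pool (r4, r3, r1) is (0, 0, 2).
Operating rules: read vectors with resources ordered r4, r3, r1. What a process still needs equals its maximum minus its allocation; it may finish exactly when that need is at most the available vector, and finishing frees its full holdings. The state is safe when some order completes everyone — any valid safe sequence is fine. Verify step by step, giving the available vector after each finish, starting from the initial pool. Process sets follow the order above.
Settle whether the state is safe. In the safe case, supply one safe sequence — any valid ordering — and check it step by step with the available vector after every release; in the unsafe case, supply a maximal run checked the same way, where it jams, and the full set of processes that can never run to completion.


UNSAFE.
Key observation: after T_g, T_d the pool peaks at (1, 1, 6), and each blocked process is short somewhere: T_c on r3; T_a on r4, r3, r1; T_h on r4; T_i on r3; T_f on r3, r1.
A maximal execution: T_g, T_d — then nothing else fits. Walking it through:
  pool = (0, 0, 2)
  run T_g (needs (0, 0, 2), free (0, 0, 2)); after release of (0, 0, 1) the pool is (0, 0, 3)
  run T_d (needs (0, 0, 3), free (0, 0, 3)); after release of (1, 1, 3) the pool is (1, 1, 6)
  T_c cannot run: need (1, 3, 4) vs free (1, 1, 6) (insufficient r3)
  T_a cannot run: need (2, 2, 7) vs free (1, 1, 6) (insufficient r4, r3 and r1)
  T_h cannot run: need (3, 1, 1) vs free (1, 1, 6) (insufficient r4)
  T_i cannot run: need (1, 2, 4) vs free (1, 1, 6) (insufficient r3)
  T_f cannot run: need (1, 3, 7) vs free (1, 1, 6) (insufficient r3 and r1)
Processes that can never finish: T_c, T_a, T_h, T_i and T_f.


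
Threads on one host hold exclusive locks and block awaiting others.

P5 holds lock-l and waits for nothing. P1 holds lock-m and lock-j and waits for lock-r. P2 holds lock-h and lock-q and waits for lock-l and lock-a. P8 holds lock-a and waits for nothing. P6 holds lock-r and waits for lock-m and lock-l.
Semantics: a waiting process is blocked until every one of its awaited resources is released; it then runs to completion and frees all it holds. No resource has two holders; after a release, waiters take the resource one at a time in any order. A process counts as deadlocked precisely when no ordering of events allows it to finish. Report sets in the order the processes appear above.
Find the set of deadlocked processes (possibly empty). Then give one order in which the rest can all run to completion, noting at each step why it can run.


The deadlocked set is P1 and P6.
Key observation: P1 -> P6 -> P1 is a circular wait — nothing in it can go first; no other process is dragged down with it.
One completion order for the rest: P8, P5, P2.
Step-by-step check:
  P8 waits on nothing -> runs at once and releases lock-a
  P5 waits on nothing -> runs at once and releases lock-l
  run P2 (all its waits — lock-l and lock-a — are resolved); releases lock-h and lock-q


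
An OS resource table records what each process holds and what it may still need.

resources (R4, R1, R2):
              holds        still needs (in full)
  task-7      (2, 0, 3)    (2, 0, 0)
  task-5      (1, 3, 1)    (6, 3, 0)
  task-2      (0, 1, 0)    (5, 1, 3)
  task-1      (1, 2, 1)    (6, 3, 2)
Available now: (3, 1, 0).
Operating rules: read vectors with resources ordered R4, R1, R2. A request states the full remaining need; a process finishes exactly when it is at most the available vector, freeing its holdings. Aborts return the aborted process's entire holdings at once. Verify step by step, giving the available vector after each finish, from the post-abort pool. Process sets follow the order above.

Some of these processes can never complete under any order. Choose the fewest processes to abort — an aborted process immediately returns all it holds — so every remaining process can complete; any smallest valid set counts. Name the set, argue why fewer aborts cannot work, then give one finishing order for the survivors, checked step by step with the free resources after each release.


The answer: abort task-1.
Key observation: the returned (1, 2, 1) from task-1 is what brings task-5 — unrunnable before, under any order — into play at step 3.
Why nothing smaller works: aborting no one leaves the state deadlocked as given.
The survivors complete as task-7, task-2, task-5. Step-by-step check (starting from the post-abort pool):
  pool = (4, 3, 1)
  run task-7 (needs (2, 0, 0), free (4, 3, 1)); after release of (2, 0, 3) the pool is (6, 3, 4)
  run task-2 (needs (5, 1, 3), free (6, 3, 4)); after release of (0, 1, 0) the pool is (6, 4, 4)
  run task-5 (needs (6, 3, 0), free (6, 4, 4)); after release of (1, 3, 1) the pool is (7, 7, 5)


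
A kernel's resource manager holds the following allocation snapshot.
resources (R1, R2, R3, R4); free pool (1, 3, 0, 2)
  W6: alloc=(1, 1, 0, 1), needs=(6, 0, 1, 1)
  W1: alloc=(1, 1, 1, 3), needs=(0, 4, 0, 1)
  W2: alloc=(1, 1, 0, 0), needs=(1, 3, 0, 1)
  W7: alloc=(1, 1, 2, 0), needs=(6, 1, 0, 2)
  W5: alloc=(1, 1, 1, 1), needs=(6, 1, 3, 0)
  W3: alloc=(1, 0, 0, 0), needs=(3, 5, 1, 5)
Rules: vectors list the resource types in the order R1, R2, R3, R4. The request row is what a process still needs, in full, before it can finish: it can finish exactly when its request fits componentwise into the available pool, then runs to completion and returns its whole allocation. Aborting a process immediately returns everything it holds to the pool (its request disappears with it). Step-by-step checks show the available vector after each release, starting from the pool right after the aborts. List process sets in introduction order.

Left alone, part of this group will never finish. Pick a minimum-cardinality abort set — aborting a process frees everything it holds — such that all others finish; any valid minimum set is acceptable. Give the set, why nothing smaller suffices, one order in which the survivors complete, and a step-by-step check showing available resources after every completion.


Abort W6 and W7.
Key observation: the deadlocked W5 becomes finishable only because W6 and W7 released (2, 2, 2, 1); it completes at step 4 below.
Why nothing smaller works — every single abort fails: W6 alone leaves W7 blocked (short on R1); W1 alone leaves W6 blocked (short on R1); W2 alone leaves W6 blocked (short on R1); W7 alone leaves W6 blocked (short on R1); W5 alone leaves W6 blocked (short on R1); W3 alone leaves W6 blocked (short on R1).
One survivor order: W2, W1, W3, W5. Walking it through (post-abort pool first):
  pool = (3, 5, 2, 3)
  W2 needs (1, 3, 0, 1) <= (3, 5, 2, 3) -> finishes; pool += (1, 1, 0, 0) = (4, 6, 2, 3)
  W1 needs (0, 4, 0, 1) <= (4, 6, 2, 3) -> finishes; pool += (1, 1, 1, 3) = (5, 7, 3, 6)
  W3 needs (3, 5, 1, 5) <= (5, 7, 3, 6) -> finishes; pool += (1, 0, 0, 0) = (6, 7, 3, 6)
  W5 needs (6, 1, 3, 0) <= (6, 7, 3, 6) -> finishes; pool += (1, 1, 1, 1) = (7, 8, 4, 7)


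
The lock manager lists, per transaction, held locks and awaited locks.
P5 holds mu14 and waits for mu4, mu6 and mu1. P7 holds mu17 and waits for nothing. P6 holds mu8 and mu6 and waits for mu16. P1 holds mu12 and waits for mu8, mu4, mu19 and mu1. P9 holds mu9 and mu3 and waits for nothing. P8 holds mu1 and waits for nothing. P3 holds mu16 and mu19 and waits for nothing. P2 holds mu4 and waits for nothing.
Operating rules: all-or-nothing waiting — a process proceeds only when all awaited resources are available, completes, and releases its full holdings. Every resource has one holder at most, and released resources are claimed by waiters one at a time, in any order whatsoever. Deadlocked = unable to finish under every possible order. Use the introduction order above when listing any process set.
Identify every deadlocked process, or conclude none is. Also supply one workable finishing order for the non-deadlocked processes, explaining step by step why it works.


Nothing here is deadlocked.
Key observation: the wait relation is loop-free; peeling off processes with no waits unwinds the whole state.
A valid finishing order for the others: P3, P6, P8, P7, P2, P5, P9, P1.
Walking it through:
  P3: no waits; runs immediately, freeing mu16 and mu19
  run P6 (all its waits — mu16 — are resolved); releases mu8 and mu6
  P8: no waits; runs immediately, freeing mu1
  P7: no waits; runs immediately, freeing mu17
  P2: no waits; runs immediately, freeing mu4
  run P5 (all its waits — mu4, mu6 and mu1 — are resolved); releases mu14
  P9: no waits; runs immediately, freeing mu9 and mu3
  run P1 (all its waits — mu8, mu4, mu19 and mu1 — are resolved); releases mu12


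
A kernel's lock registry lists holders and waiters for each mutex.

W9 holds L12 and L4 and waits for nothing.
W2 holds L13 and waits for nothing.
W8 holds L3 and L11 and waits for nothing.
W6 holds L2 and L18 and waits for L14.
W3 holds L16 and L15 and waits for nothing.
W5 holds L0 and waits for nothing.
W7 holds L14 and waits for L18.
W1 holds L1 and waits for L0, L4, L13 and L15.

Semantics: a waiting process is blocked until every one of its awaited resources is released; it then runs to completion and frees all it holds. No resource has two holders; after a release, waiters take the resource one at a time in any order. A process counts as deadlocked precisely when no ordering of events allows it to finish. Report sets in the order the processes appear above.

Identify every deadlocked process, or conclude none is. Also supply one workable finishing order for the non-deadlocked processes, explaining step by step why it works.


The deadlocked set is W6 and W7.
Key observation: W6 -> W7 -> W6 is a circular wait — nothing in it can go first; no other process is dragged down with it.
The rest can finish in the order W9, W5, W2, W3, W8, W1.
Step-by-step check:
  W9: no waits; runs immediately, freeing L12 and L4
  W5: no waits; runs immediately, freeing L0
  W2: no waits; runs immediately, freeing L13
  W3: no waits; runs immediately, freeing L16 and L15
  W8: no waits; runs immediately, freeing L3 and L11
  run W1 (all its waits — L0, L4, L13 and L15 — are resolved); releases L1


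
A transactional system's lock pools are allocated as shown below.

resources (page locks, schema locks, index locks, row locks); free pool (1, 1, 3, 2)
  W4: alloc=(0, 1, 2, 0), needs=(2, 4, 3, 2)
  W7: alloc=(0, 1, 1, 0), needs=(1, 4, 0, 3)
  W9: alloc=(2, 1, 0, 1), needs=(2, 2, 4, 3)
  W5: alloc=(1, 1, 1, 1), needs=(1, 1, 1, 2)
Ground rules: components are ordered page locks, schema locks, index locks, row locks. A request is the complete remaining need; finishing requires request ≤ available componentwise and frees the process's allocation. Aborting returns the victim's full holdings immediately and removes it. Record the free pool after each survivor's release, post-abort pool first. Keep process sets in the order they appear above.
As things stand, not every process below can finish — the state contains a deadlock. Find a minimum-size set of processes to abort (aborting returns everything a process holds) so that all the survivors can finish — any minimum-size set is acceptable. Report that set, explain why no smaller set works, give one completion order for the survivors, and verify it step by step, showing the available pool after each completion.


The answer: abort W4.
Key observation: the returned (0, 1, 2, 0) from W4 is what brings W7 — unrunnable before, under any order — into play at step 3.
Minimality: the empty abort set fails — the state is deadlocked as it stands.
Survivors finish in the order: W5, W9, W7. Verifying each step (pool after the aborts first):
  pool = (1, 2, 5, 2)
  W5 needs (1, 1, 1, 2) <= (1, 2, 5, 2) -> finishes; pool += (1, 1, 1, 1) = (2, 3, 6, 3)
  W9 needs (2, 2, 4, 3) <= (2, 3, 6, 3) -> finishes; pool += (2, 1, 0, 1) = (4, 4, 6, 4)
  W7 needs (1, 4, 0, 3) <= (4, 4, 6, 4) -> finishes; pool += (0, 1, 1, 0) = (4, 5, 7, 4)


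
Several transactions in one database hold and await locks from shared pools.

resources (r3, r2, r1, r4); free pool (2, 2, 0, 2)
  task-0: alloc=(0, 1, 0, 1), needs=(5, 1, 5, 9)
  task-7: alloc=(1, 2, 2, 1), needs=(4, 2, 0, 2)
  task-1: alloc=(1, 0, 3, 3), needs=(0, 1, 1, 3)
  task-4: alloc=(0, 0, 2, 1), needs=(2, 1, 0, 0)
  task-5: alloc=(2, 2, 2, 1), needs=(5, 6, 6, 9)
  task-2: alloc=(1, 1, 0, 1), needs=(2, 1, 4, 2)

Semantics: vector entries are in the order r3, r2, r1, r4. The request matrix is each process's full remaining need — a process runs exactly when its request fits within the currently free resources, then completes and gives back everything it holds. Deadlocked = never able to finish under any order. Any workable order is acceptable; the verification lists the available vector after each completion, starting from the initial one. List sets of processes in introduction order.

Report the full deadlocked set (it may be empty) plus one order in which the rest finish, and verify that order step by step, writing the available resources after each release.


Deadlocked: task-0 and task-5.
Key observation: after task-4, task-1, task-2, task-7 complete, (5, 5, 7, 8) is the best the pool ever gets, yet each leftover process wants more r4.
A valid finishing order for the others: task-4, task-1, task-2, task-7. Check, step by step:
  pool = (2, 2, 0, 2)
  task-4: need (2, 1, 0, 0) fits (2, 2, 0, 2); releases (0, 0, 2, 1), pool now (2, 2, 2, 3)
  task-1: need (0, 1, 1, 3) fits (2, 2, 2, 3); releases (1, 0, 3, 3), pool now (3, 2, 5, 6)
  task-2: need (2, 1, 4, 2) fits (3, 2, 5, 6); releases (1, 1, 0, 1), pool now (4, 3, 5, 7)
  task-7: need (4, 2, 0, 2) fits (4, 3, 5, 7); releases (1, 2, 2, 1), pool now (5, 5, 7, 8)
The stuck group stays short no matter what:
  task-0 cannot run: need (5, 1, 5, 9) vs free (5, 5, 7, 8) (insufficient r4)
  task-5 cannot run: need (5, 6, 6, 9) vs free (5, 5, 7, 8) (insufficient r2 and r4)


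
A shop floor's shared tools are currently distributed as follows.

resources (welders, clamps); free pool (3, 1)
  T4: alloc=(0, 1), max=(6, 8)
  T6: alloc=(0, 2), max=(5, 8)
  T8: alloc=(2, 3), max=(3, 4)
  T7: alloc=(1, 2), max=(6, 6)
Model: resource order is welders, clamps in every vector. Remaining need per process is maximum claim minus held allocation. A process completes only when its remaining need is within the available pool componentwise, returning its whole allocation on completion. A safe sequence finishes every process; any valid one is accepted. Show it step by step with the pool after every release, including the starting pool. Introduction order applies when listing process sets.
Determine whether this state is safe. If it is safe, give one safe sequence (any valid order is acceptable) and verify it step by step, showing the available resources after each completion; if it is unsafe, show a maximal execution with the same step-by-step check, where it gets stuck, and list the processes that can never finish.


The state is SAFE; one workable sequence: T8, T7, T6, T4.
Key observation: T8 is the earliest step where a requested resource binds exactly: need (1, 1), pool (3, 1) at its turn.
Step-by-step check:
  pool = (3, 1)
  T8 needs (1, 1) <= (3, 1) -> finishes; pool += (2, 3) = (5, 4)
  T7 needs (5, 4) <= (5, 4) -> finishes; pool += (1, 2) = (6, 6)
  T6 needs (5, 6) <= (6, 6) -> finishes; pool += (0, 2) = (6, 8)
  T4 needs (6, 7) <= (6, 8) -> finishes; pool += (0, 1) = (6, 9)
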